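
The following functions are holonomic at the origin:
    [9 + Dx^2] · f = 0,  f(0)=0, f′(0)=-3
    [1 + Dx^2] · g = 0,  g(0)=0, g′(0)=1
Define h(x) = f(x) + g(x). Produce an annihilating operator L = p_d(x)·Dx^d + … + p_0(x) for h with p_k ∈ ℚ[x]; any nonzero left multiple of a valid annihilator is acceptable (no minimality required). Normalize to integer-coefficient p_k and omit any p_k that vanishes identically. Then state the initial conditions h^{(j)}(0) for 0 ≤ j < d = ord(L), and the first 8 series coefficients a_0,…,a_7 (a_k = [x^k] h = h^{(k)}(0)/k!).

L = 9 + 10·Dx^2 + Dx^4  (order 4).
h: a_k = 0, -2, 0, 13/3, 0, -121/60, 0, 1093/2520, …
ICs: h(0) = 0, h′(0) = -2, h′′(0) = 0, h′′′(0) = 26.

f: a_k = 0, -3, 0, 9/2, 0, -81/40, 0, 243/560, …
g: a_k = 0, 1, 0, -1/6, 0, 1/120, 0, -1/5040, …
f+g: L₀ = lclm(L_f,L_g), ord ≤ 2+2.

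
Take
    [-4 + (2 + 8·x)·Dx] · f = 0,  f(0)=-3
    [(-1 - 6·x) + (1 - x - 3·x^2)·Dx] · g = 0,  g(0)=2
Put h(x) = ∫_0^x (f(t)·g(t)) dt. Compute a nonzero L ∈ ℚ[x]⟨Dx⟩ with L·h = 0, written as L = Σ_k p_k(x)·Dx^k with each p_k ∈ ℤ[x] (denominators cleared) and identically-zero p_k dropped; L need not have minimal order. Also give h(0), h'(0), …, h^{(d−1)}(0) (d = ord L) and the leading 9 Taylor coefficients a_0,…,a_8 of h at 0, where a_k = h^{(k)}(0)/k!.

f: a_k = -3, -6, 6, -12, 30, -84, 252, -792, 2574, …
g: a_k = 2, 2, 8, 14, 38, 80, 194, 434, 1016, …
Product ⇒ symmetric product L₀, ord ≤ 1.
h=∫₀ˣh₀: take L = L₀·Dx.
L = (3 + 8·x + 18·x^2)·Dx + (-1 - 3·x + 7·x^2 + 12·x^3)·Dx^2  (order 2).
h: a_k = 0, -6, -9, -8, -51/2, -114/5, -98, -426/7, -1887/4, …
ICs: h(0) = 0, h′(0) = -6.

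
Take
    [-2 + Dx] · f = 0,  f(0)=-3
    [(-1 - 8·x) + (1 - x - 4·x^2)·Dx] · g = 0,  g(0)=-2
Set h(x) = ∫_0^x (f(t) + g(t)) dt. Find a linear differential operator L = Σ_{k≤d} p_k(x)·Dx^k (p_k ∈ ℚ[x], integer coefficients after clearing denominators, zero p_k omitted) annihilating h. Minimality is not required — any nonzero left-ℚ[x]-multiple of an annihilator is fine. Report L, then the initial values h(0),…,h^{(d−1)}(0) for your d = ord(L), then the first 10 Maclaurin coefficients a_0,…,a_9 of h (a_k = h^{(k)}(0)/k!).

L = (16 + 20·x + 240·x^2 + 128·x^3)·Dx + (-6 - 32·x - 124·x^2 + 32·x^3 + 64·x^4)·Dx^2 + (-1 + 11·x + 2·x^2 - 48·x^3 - 32·x^4)·Dx^3  (order 3).
h: a_k = 0, -5, -4, -16/3, -11/2, -12, -109/5, -5434/105, -46309/420, -244652/945, …
ICs: h(0) = 0, h′(0) = -5, h′′(0) = -8.

f: a_k = -3, -6, -6, -4, -2, -4/5, -4/15, -8/105, -2/105, -4/945, …
g: a_k = -2, -2, -10, -18, -58, -130, -362, -882, -2330, -5858, …
Sum ⇒ L₀ = lclm(L_f,L_g) in ℚ(x)⟨Dx⟩.
h=∫₀ˣh₀: take L = L₀·Dx.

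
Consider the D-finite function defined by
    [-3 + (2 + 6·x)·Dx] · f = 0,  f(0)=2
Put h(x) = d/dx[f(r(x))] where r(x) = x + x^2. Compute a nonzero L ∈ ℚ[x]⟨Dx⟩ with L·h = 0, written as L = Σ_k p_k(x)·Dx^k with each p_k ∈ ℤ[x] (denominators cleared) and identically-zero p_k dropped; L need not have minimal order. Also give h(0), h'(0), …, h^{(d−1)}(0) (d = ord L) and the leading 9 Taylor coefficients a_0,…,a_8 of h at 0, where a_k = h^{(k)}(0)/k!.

f: a_k = 2, 3, -9/4, 27/8, -405/64, 1701/128, -15309/512, 72171/1024, -2814669/16384, …
Substitute x→r, Dx→(1/r')Dx; clear ⇒ L₀.
h=h₀': d/dx-closure on L₀ ⇒ L.
L = 1 + (-2 - 10·x - 18·x^2 - 12·x^3)·Dx  (order 1).
h: a_k = 3, 3/2, -27/8, 99/16, -1215/128, 2997/256, -9639/1024, -6237/2048, 1073817/32768, …
ICs: h(0) = 3.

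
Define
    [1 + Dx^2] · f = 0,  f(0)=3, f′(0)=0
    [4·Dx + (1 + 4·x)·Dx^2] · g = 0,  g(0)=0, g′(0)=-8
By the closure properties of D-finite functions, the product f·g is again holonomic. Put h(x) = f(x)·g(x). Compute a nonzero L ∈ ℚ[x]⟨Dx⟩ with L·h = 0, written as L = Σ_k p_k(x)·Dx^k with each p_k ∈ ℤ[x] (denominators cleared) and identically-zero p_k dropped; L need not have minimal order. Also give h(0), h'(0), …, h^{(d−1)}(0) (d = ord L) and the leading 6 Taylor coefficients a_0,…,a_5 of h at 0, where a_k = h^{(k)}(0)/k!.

f: a_k = 3, 0, -3/2, 0, 1/8, 0, …
g: a_k = 0, -8, 16, -128/3, 128, -2048/5, …
Product ⇒ symmetric product L₀, ord ≤ 4.
L = (-147 - 144·x - 224·x^2 + 256·x^3 + 256·x^4) + (-56 - 160·x + 384·x^2 + 512·x^3)·Dx + (-150 - 160·x - 192·x^2 + 512·x^3 + 512·x^4)·Dx^2 + (-56 - 160·x + 384·x^2 + 512·x^3)·Dx^3 + (-3 - 16·x + 32·x^2 + 256·x^3 + 256·x^4)·Dx^4  (order 4).
h: a_k = 0, -24, 48, -116, 360, -5829/5, …
ICs: h(0) = 0, h′(0) = -24, h′′(0) = 96, h′′′(0) = -696.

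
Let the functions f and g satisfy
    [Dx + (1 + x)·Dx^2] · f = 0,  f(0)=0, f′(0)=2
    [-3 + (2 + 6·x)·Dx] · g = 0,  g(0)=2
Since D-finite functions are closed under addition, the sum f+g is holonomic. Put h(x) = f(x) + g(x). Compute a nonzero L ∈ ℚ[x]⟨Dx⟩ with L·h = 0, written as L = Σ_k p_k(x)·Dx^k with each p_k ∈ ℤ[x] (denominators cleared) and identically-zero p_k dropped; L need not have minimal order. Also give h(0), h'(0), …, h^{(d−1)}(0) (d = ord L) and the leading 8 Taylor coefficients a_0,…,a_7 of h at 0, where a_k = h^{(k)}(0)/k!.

L = (-15 + 9·x)·Dx + (-19 - 6·x + 45·x^2)·Dx^2 + (-2 - 2·x + 18·x^2 + 18·x^3)·Dx^3  (order 3).
h: a_k = 2, 5, -13/4, 97/24, -437/64, 8761/640, -46439/1536, 507245/7168, …
ICs: h(0) = 2, h′(0) = 5, h′′(0) = -13/2.

f: a_k = 0, 2, -1, 2/3, -1/2, 2/5, -1/3, 2/7, …
g: a_k = 2, 3, -9/4, 27/8, -405/64, 1701/128, -15309/512, 72171/1024, …
Sum ⇒ L₀ = lclm(L_f,L_g) in ℚ(x)⟨Dx⟩.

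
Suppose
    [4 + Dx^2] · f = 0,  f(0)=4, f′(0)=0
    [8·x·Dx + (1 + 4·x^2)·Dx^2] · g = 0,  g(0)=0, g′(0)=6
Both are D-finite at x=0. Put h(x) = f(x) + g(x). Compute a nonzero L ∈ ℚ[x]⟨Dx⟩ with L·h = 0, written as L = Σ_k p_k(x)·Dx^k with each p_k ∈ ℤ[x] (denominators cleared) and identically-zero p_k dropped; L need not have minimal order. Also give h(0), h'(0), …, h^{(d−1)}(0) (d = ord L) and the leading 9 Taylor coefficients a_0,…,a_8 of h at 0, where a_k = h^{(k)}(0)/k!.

L = (-352·x + 1792·x^3 + 512·x^5)·Dx + (-4 + 112·x^2 + 576·x^4 + 256·x^6)·Dx^2 + (-88·x + 448·x^3 + 128·x^5)·Dx^3 + (-1 + 28·x^2 + 144·x^4 + 64·x^6)·Dx^4  (order 4).
h: a_k = 4, 6, -8, -8, 8/3, 96/5, -16/45, -384/7, 8/315, …
ICs: h(0) = 4, h′(0) = 6, h′′(0) = -16, h′′′(0) = -48.

f: a_k = 4, 0, -8, 0, 8/3, 0, -16/45, 0, 8/315, …
g: a_k = 0, 6, 0, -8, 0, 96/5, 0, -384/7, 0, …
L₀ := lclm(L_f,L_g); ord L₀ ≤ 2+2.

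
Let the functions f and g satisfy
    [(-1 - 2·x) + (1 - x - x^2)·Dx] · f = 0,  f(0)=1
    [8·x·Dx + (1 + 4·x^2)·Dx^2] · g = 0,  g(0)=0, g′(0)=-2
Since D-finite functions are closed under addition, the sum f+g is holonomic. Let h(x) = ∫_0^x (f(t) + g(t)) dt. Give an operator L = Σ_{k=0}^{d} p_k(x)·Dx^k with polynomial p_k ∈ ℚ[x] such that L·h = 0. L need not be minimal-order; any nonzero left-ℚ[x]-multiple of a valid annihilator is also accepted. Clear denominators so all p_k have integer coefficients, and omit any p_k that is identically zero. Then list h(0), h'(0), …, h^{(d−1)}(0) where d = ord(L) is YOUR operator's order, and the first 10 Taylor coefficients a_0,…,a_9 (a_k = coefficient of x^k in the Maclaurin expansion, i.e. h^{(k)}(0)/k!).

f: a_k = 1, 1, 2, 3, 5, 8, 13, 21, 34, 55, …
g: a_k = 0, -2, 0, 8/3, 0, -32/5, 0, 128/7, 0, -512/9, …
Weyl lclm of L_f,L_g ⇒ L₀ (ord ≤ 3).
Integrate: L := L₀·Dx.
L = (-16 + 64·x + 400·x^2 + 576·x^3 + 696·x^4 + 96·x^6)·Dx^2 + (13 + 24·x + 22·x^2 + 204·x^3 + 548·x^4 + 488·x^5 + 48·x^6 + 96·x^7)·Dx^3 + (-2 - 5·x - 14·x^2 + 2·x^3 - 13·x^4 + 92·x^5 + 48·x^6 + 16·x^7 + 16·x^8)·Dx^4  (order 4).
h: a_k = 0, 1, -1/2, 2/3, 17/12, 1, 4/15, 13/7, 275/56, 34/9, …
ICs: h(0) = 0, h′(0) = 1, h′′(0) = -1, h′′′(0) = 4.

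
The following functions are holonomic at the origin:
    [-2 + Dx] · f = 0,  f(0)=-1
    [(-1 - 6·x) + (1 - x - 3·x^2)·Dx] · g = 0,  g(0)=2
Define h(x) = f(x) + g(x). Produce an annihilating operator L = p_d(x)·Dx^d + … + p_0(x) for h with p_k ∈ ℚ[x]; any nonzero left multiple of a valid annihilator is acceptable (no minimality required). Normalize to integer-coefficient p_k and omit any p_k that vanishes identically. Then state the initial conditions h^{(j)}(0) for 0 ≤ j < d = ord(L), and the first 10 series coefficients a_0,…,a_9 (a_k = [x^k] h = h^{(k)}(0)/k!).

L = (12 + 16·x + 144·x^2 + 72·x^3) + (-4 - 26·x - 74·x^2 + 24·x^3 + 36·x^4)·Dx + (-1 + 9·x + x^2 - 30·x^3 - 18·x^4)·Dx^2  (order 2).
h: a_k = 1, 0, 6, 38/3, 112/3, 1196/15, 8726/45, 136702/315, 320038/315, 6571526/2835, …
ICs: h(0) = 1, h′(0) = 0.

f: a_k = -1, -2, -2, -4/3, -2/3, -4/15, -4/45, -8/315, -2/315, -4/2835, …
g: a_k = 2, 2, 8, 14, 38, 80, 194, 434, 1016, 2318, …
f+g: L₀ = lclm(L_f,L_g), ord ≤ 1+1.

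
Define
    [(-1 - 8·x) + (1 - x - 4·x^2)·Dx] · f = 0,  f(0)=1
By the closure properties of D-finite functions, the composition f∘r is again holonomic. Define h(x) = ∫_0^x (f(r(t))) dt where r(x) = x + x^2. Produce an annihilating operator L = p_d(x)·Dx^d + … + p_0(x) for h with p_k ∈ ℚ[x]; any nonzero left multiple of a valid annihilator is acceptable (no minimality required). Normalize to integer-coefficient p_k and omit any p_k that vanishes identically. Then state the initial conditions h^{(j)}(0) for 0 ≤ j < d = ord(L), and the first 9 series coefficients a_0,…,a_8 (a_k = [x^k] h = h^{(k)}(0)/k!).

L = (1 + 10·x + 24·x^2 + 16·x^3)·Dx + (-1 + x + 5·x^2 + 8·x^3 + 4·x^4)·Dx^2  (order 2).
h: a_k = 0, 1, 1/2, 2, 19/4, 61/5, 104/3, 689/7, 2293/8, …
ICs: h(0) = 0, h′(0) = 1.

f: a_k = 1, 1, 5, 9, 29, 65, 181, 441, 1165, …
Substitute x→r, Dx→(1/r')Dx; clear ⇒ L₀.
∫: right-multiply L₀ by Dx.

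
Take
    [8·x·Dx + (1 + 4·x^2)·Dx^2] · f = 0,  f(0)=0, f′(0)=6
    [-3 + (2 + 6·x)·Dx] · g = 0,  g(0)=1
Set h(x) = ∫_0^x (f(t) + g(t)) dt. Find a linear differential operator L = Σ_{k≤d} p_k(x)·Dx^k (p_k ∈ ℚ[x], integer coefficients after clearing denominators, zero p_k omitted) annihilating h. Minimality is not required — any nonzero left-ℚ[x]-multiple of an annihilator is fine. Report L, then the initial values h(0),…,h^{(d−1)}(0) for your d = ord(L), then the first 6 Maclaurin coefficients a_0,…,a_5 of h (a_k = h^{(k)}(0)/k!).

L = (-48 - 360·x + 576·x^2 + 864·x^3)·Dx^2 + (-59 - 192·x - 120·x^2 + 2304·x^3 + 3024·x^4)·Dx^3 + (-6 + 14·x + 144·x^2 + 272·x^3 + 672·x^4 + 864·x^5)·Dx^4  (order 4).
h: a_k = 0, 1, 15/4, -3/8, -101/64, -81/128, …
ICs: h(0) = 0, h′(0) = 1, h′′(0) = 15/2, h′′′(0) = -9/4.

f: a_k = 0, 6, 0, -8, 0, 96/5, …
g: a_k = 1, 3/2, -9/8, 27/16, -405/128, 1701/256, …
h₀=f+g: left-lcm gives L₀, ord ≤ 3.
∫: right-multiply L₀ by Dx.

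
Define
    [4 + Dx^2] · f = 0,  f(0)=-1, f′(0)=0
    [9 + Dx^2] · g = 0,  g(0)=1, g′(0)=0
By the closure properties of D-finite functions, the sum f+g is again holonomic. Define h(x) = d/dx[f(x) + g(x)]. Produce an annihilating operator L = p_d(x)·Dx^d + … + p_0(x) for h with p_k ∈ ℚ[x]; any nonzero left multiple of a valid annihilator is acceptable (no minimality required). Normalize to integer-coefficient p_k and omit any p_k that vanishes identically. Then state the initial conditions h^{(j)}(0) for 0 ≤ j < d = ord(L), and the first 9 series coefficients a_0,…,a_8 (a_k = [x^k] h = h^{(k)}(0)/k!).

f: a_k = -1, 0, 2, 0, -2/3, 0, 4/45, 0, -2/315, …
g: a_k = 1, 0, -9/2, 0, 27/8, 0, -81/80, 0, 729/4480, …
Weyl lclm of L_f,L_g ⇒ L₀ (ord ≤ 4).
h=h₀': d/dx-closure on L₀ ⇒ L.
L = 36 + 13·Dx^2 + Dx^4  (order 4).
h: a_k = 0, -5, 0, 65/6, 0, -133/24, 0, 1261/1008, 0, …
ICs: h(0) = 0, h′(0) = -5, h′′(0) = 0, h′′′(0) = 65.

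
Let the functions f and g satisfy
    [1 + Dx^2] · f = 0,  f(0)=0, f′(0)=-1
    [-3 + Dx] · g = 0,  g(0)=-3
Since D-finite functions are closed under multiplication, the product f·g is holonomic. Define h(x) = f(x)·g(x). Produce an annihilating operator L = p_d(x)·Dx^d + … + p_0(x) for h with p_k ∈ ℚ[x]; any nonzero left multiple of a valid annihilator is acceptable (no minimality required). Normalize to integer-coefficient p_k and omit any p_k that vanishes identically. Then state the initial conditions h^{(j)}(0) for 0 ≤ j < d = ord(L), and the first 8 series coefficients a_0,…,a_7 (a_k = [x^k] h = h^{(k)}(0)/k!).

L = 10 - 6·Dx + Dx^2  (order 2).
h: a_k = 0, 3, 9, 13, 12, 79/10, 39/10, 307/210, …
ICs: h(0) = 0, h′(0) = 3.

f: a_k = 0, -1, 0, 1/6, 0, -1/120, 0, 1/5040, …
g: a_k = -3, -9, -27/2, -27/2, -81/8, -243/40, -243/80, -729/560, …
f·g: L₀ = L_f ⊗_s L_g, ord ≤ 2·1.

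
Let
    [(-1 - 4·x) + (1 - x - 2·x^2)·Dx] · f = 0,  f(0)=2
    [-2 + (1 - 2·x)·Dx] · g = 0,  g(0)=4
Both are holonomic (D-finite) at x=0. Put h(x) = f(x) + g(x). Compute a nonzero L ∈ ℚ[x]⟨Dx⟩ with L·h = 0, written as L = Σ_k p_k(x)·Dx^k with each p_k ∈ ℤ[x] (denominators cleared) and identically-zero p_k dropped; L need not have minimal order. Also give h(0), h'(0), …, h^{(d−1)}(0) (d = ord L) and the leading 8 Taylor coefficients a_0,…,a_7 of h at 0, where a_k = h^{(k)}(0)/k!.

L = -4 + (-2 - 8·x)·Dx + (1 - x - 2·x^2)·Dx^2  (order 2).
h: a_k = 6, 10, 22, 42, 86, 170, 342, 682, …
ICs: h(0) = 6, h′(0) = 10.

f: a_k = 2, 2, 6, 10, 22, 42, 86, 170, …
g: a_k = 4, 8, 16, 32, 64, 128, 256, 512, …
L₀ := lclm(L_f,L_g); ord L₀ ≤ 1+1.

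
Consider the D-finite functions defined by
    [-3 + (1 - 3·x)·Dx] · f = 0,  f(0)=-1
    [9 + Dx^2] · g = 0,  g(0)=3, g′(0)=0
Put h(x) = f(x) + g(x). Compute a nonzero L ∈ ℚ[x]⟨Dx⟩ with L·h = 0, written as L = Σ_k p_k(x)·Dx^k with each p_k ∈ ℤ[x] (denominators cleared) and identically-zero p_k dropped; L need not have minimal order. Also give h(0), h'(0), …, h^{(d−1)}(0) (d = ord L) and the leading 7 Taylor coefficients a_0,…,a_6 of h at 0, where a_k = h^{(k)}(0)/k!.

L = (63 - 54·x + 81·x^2) + (-9 + 45·x - 81·x^2 + 81·x^3)·Dx + (7 - 6·x + 9·x^2)·Dx^2 + (-1 + 5·x - 9·x^2 + 9·x^3)·Dx^3  (order 3).
h: a_k = 2, -3, -45/2, -27, -567/8, -243, -58563/80, …
ICs: h(0) = 2, h′(0) = -3, h′′(0) = -45.

f: a_k = -1, -3, -9, -27, -81, -243, -729, …
g: a_k = 3, 0, -27/2, 0, 81/8, 0, -243/80, …
L₀ := lclm(L_f,L_g); ord L₀ ≤ 1+2.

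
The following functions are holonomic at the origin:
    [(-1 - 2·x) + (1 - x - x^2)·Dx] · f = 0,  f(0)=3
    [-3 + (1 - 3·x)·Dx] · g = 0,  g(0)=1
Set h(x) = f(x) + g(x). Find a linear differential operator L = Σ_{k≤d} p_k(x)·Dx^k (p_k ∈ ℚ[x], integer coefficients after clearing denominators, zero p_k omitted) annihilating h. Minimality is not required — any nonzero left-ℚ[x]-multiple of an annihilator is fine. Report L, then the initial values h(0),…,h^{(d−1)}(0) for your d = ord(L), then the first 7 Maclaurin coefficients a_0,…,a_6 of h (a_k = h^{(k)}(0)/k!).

L = (-6 - 36·x + 18·x^2 - 18·x^3) + (14 - 18·x - 24·x^2 + 18·x^3 - 36·x^4)·Dx + (-2 + 10·x - 15·x^2 + 10·x^3 - 9·x^5)·Dx^2  (order 2).
h: a_k = 4, 6, 15, 36, 96, 267, 768, …
ICs: h(0) = 4, h′(0) = 6.

f: a_k = 3, 3, 6, 9, 15, 24, 39, …
g: a_k = 1, 3, 9, 27, 81, 243, 729, …
Weyl lclm of L_f,L_g ⇒ L₀ (ord ≤ 2).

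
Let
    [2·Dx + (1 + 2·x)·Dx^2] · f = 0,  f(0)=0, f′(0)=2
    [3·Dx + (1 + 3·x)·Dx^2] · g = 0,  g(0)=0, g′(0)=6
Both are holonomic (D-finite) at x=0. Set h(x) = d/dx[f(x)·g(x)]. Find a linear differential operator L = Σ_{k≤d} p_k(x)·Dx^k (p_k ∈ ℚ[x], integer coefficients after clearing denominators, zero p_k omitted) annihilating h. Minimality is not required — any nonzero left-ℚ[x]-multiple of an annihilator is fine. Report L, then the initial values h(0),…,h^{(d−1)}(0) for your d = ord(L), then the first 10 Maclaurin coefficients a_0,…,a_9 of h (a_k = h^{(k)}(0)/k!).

f: a_k = 0, 2, -2, 8/3, -4, 32/5, -32/3, 128/7, -32, 512/9, …
g: a_k = 0, 6, -9, 18, -81/2, 486/5, -243, 4374/7, -6561/4, 4374, …
Sym-product of L_f,L_g gives L₀ (≤ ord 4).
h=h₀': d/dx-closure on L₀ ⇒ L.
L = (156 + 720·x + 864·x^2) + (310 + 2244·x + 5400·x^2 + 4320·x^3)·Dx + (88 + 860·x + 3132·x^2 + 5040·x^3 + 3024·x^4)·Dx^2 + (5 + 62·x + 305·x^2 + 744·x^3 + 900·x^4 + 432·x^5)·Dx^3  (order 3).
h: a_k = 0, 24, -90, 280, -825, 11934/5, -6874, 693792/35, -803223/14, 17513309/105, …
ICs: h(0) = 0, h′(0) = 24, h′′(0) = -180.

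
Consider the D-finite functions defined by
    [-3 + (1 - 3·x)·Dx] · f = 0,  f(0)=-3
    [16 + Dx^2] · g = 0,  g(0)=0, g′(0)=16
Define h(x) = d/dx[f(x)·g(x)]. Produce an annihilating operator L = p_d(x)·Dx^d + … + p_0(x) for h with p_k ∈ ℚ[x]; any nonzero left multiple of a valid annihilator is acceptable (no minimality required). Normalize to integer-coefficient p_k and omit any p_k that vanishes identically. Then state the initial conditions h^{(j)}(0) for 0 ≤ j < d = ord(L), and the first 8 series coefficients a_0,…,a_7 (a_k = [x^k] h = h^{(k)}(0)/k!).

L = (-2 - 96·x + 144·x^2) + (-6 + 18·x)·Dx + (1 - 6·x + 9·x^2)·Dx^2  (order 2).
h: a_k = -48, -288, -912, -3648, -14192, -255456/5, -2678192/15, -21425536/35, …
ICs: h(0) = -48, h′(0) = -288.

f: a_k = -3, -9, -27, -81, -243, -729, -2187, -6561, …
g: a_k = 0, 16, 0, -128/3, 0, 512/15, 0, -4096/315, …
f·g: L₀ = L_f ⊗_s L_g, ord ≤ 1·2.
Differentiate: ansatz ord ≤ ord L₀ ⇒ L.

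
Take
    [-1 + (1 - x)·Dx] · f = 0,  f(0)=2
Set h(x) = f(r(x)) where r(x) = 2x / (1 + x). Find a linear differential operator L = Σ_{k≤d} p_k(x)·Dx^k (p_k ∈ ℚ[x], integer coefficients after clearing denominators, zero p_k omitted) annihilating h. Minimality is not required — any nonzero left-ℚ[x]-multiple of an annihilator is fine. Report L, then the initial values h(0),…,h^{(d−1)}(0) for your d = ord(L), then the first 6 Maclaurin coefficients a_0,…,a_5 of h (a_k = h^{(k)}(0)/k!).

f: a_k = 2, 2, 2, 2, 2, 2, …
L₀ from L_f via x↦r, Dx↦r'^{-1}Dx.
L = 2 + (-1 + x^2)·Dx  (order 1).
h: a_k = 2, 4, 4, 4, 4, 4, …
ICs: h(0) = 2.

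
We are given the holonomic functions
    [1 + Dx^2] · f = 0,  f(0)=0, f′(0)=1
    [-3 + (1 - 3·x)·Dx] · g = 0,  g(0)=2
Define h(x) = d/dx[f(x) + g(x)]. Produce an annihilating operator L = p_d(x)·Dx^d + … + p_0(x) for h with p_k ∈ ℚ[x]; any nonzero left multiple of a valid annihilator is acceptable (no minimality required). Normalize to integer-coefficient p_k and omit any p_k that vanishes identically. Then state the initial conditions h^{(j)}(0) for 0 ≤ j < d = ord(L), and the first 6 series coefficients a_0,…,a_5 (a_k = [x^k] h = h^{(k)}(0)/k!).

f: a_k = 0, 1, 0, -1/6, 0, 1/120, …
g: a_k = 2, 6, 18, 54, 162, 486, …
Weyl lclm of L_f,L_g ⇒ L₀ (ord ≤ 3).
Differentiate: ansatz ord ≤ ord L₀ ⇒ L.
L = (654 - 36·x + 54·x^2) + (-55 + 171·x - 27·x^2 + 27·x^3)·Dx + (654 - 36·x + 54·x^2)·Dx^2 + (-55 + 171·x - 27·x^2 + 27·x^3)·Dx^3  (order 3).
h: a_k = 7, 36, 323/2, 648, 58321/24, 8748, …
ICs: h(0) = 7, h′(0) = 36, h′′(0) = 323.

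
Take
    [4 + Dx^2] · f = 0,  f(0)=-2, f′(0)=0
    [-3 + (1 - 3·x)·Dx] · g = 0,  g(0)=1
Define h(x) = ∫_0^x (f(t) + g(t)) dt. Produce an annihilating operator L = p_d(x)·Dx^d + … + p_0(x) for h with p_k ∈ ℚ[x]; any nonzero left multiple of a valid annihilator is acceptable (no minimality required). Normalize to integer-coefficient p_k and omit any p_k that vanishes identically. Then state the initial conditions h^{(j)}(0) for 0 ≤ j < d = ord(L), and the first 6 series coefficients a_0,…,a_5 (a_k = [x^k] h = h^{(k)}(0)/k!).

L = (-348 + 144·x - 216·x^2)·Dx + (44 - 180·x + 216·x^2 - 216·x^3)·Dx^2 + (-87 + 36·x - 54·x^2)·Dx^3 + (11 - 45·x + 54·x^2 - 54·x^3)·Dx^4  (order 4).
h: a_k = 0, -1, 3/2, 13/3, 27/4, 239/15, …
ICs: h(0) = 0, h′(0) = -1, h′′(0) = 3, h′′′(0) = 26.

f: a_k = -2, 0, 4, 0, -4/3, 0, …
g: a_k = 1, 3, 9, 27, 81, 243, …
h₀=f+g: left-lcm gives L₀, ord ≤ 3.
h=∫h₀ ⇒ L = L₀·Dx.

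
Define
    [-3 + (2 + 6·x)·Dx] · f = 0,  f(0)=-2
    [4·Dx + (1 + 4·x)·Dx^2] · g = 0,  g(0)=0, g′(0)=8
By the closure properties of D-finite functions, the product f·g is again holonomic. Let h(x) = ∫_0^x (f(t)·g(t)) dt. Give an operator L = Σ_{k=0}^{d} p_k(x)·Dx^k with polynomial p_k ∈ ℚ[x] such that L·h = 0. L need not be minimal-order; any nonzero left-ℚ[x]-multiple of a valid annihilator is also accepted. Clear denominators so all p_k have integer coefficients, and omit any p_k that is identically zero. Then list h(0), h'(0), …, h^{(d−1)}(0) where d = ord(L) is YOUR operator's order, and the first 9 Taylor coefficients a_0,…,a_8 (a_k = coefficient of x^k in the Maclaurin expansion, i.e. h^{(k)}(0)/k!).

L = (3 + 36·x)·Dx + (4 + 12·x)·Dx^2 + (4 + 40·x + 132·x^2 + 144·x^3)·Dx^3  (order 3).
h: a_k = 0, 0, -8, 8/3, -29/6, 13, -9383/240, 206953/1680, -7147521/17920, …
ICs: h(0) = 0, h′(0) = 0, h′′(0) = -16.

f: a_k = -2, -3, 9/4, -27/8, 405/64, -1701/128, 15309/512, -72171/1024, 2814669/16384, …
g: a_k = 0, 8, -16, 128/3, -128, 2048/5, -4096/3, 32768/7, -16384, …
Product ⇒ symmetric product L₀, ord ≤ 2.
h=∫₀ˣh₀: take L = L₀·Dx.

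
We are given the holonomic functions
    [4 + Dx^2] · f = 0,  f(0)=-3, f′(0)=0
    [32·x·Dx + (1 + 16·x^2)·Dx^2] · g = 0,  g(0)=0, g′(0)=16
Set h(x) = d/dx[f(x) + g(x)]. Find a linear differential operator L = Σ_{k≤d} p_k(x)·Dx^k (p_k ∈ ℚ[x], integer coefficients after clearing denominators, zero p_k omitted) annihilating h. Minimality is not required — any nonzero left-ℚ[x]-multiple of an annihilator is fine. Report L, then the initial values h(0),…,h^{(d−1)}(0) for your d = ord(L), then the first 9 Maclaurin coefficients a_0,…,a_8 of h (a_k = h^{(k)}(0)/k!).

L = (-6016·x + 102400·x^3 + 32768·x^5) + (-28 + 1216·x^2 + 27648·x^4 + 16384·x^6)·Dx + (-1504·x + 25600·x^3 + 8192·x^5)·Dx^2 + (-7 + 304·x^2 + 6912·x^4 + 4096·x^6)·Dx^3  (order 3).
h: a_k = 16, 12, -256, -8, 4096, 8/5, -65536, -16/105, 1048576, …
ICs: h(0) = 16, h′(0) = 12, h′′(0) = -512.

f: a_k = -3, 0, 6, 0, -2, 0, 4/15, 0, -2/105, …
g: a_k = 0, 16, 0, -256/3, 0, 4096/5, 0, -65536/7, 0, …
L₀ := lclm(L_f,L_g); ord L₀ ≤ 2+2.
h=h₀': d/dx-closure on L₀ ⇒ L.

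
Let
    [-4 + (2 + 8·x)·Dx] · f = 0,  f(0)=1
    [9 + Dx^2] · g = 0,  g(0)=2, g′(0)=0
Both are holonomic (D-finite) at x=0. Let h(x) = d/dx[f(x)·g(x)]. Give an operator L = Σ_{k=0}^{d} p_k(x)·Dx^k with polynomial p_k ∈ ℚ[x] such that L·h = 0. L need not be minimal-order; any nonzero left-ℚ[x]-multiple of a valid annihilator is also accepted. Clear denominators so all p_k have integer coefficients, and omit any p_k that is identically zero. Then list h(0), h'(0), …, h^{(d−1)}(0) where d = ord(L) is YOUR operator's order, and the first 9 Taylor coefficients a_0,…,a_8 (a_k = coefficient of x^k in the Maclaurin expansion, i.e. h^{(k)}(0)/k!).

f: a_k = 1, 2, -2, 4, -10, 28, -84, 264, -858, …
g: a_k = 2, 0, -9, 0, 27/4, 0, -81/40, 0, 729/2240, …
L₀ := L_f ⊗_s L_g (sym. prod.), ord ≤ 2.
h₀' ⇒ L via d/dx closure of L₀.
L = (131 + 1392·x + 4512·x^2 + 6912·x^3 + 6912·x^4) + (4 - 80·x - 576·x^2 - 768·x^3)·Dx + (7 + 80·x + 352·x^2 + 768·x^3 + 768·x^4)·Dx^2  (order 2).
h: a_k = 4, -26, -30, 19, 335/2, -11223/20, 41853/20, -2291799/280, 35537553/1120, …
ICs: h(0) = 4, h′(0) = -26.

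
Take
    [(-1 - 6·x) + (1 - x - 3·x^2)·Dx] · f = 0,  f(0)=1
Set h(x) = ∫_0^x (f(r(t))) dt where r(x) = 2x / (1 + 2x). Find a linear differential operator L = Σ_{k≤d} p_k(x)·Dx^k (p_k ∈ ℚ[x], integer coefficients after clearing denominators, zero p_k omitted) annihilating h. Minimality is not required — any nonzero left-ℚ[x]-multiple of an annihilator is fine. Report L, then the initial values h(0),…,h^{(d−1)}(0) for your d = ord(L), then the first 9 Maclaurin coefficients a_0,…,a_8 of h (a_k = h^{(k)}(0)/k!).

L = (2 + 28·x)·Dx + (-1 - 4·x + 8·x^2 + 24·x^3)·Dx^2  (order 2).
h: a_k = 0, 1, 1, 4, 0, 144/5, -48, 2304/7, -1008, …
ICs: h(0) = 0, h′(0) = 1.

f: a_k = 1, 1, 4, 7, 19, 40, 97, 217, 508, …
f∘r: x↦r, Dx↦Dx/r' in L_f ⇒ L₀.
h=∫h₀ ⇒ L = L₀·Dx.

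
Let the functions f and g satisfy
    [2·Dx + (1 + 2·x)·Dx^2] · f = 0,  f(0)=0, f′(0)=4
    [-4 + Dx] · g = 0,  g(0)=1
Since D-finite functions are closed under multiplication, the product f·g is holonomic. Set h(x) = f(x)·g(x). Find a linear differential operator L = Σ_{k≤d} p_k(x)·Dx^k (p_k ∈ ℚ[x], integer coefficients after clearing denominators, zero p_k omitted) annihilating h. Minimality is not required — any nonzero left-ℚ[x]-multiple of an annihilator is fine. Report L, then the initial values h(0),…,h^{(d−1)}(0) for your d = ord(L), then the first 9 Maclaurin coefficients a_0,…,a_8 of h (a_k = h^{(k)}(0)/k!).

f: a_k = 0, 4, -4, 16/3, -8, 64/5, -64/3, 256/7, -64, …
g: a_k = 1, 4, 8, 32/3, 32/3, 128/15, 256/45, 1024/315, 512/315, …
Sym-product of L_f,L_g gives L₀ (≤ ord 2).
L = (8 + 32·x) + (-6 - 16·x)·Dx + (1 + 2·x)·Dx^2  (order 2).
h: a_k = 0, 4, 12, 64/3, 24, 352/15, 128/9, 4352/315, -64/45, …
ICs: h(0) = 0, h′(0) = 4.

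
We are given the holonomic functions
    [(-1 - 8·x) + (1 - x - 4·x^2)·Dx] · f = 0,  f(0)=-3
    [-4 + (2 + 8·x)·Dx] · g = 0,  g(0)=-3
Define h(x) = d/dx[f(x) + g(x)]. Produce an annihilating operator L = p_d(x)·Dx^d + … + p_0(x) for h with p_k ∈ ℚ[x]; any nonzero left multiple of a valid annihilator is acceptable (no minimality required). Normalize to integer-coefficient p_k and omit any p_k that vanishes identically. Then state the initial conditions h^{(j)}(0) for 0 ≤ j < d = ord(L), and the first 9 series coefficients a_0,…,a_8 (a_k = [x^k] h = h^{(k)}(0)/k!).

L = (-114 - 780·x - 2688·x^2 - 2688·x^3 - 3840·x^4) + (-21 - 420·x - 2778·x^2 - 7200·x^3 - 10272·x^4 - 11520·x^5)·Dx + (6 + 57·x + 153·x^2 + 4·x^3 - 816·x^4 - 2624·x^5 - 2560·x^6)·Dx^2  (order 2).
h: a_k = -9, -18, -117, -228, -1395, -1746, -14805, -7368, -156303, …
ICs: h(0) = -9, h′(0) = -18.

f: a_k = -3, -3, -15, -27, -87, -195, -543, -1323, -3495, …
g: a_k = -3, -6, 6, -12, 30, -84, 252, -792, 2574, …
Weyl lclm of L_f,L_g ⇒ L₀ (ord ≤ 2).
h₀' ⇒ L via d/dx closure of L₀.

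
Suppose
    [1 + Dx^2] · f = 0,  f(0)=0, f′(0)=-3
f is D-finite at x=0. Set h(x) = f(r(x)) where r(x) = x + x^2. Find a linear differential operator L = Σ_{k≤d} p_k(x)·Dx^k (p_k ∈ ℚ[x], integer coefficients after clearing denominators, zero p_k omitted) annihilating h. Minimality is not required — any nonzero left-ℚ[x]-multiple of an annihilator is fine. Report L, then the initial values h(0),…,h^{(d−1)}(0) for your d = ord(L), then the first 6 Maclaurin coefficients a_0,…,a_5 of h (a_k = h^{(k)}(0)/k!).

f: a_k = 0, -3, 0, 1/2, 0, -1/40, …
Change of var in L_f (x↦r) gives L₀.
L = (1 + 6·x + 12·x^2 + 8·x^3) - 2·Dx + (1 + 2·x)·Dx^2  (order 2).
h: a_k = 0, -3, -3, 1/2, 3/2, 59/40, …
ICs: h(0) = 0, h′(0) = -3.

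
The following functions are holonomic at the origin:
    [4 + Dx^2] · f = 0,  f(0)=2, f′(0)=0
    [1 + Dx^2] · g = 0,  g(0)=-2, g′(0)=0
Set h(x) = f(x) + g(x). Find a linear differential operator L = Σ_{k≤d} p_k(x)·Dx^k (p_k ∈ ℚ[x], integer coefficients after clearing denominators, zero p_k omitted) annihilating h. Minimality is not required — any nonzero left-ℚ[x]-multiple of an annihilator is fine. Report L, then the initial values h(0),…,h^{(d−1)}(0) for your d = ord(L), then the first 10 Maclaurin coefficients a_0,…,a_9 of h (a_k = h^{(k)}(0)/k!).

L = 4 + 5·Dx^2 + Dx^4  (order 4).
h: a_k = 0, 0, -3, 0, 5/4, 0, -7/40, 0, 17/1344, 0, …
ICs: h(0) = 0, h′(0) = 0, h′′(0) = -6, h′′′(0) = 0.

f: a_k = 2, 0, -4, 0, 4/3, 0, -8/45, 0, 4/315, 0, …
g: a_k = -2, 0, 1, 0, -1/12, 0, 1/360, 0, -1/20160, 0, …
h₀=f+g: left-lcm gives L₀, ord ≤ 4.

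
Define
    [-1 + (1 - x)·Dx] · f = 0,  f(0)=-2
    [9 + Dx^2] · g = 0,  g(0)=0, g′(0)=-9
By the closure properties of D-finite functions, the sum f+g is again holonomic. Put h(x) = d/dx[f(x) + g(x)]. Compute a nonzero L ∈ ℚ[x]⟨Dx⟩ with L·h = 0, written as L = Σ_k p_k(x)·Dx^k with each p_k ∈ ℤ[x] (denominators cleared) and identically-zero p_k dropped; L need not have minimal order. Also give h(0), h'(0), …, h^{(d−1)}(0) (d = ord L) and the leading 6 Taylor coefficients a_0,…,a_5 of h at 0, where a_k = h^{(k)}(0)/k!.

L = (126 - 108·x + 54·x^2) + (-45 + 99·x - 81·x^2 + 27·x^3)·Dx + (14 - 12·x + 6·x^2)·Dx^2 + (-5 + 11·x - 9·x^2 + 3·x^3)·Dx^3  (order 3).
h: a_k = -11, -4, 69/2, -8, -323/8, -12, …
ICs: h(0) = -11, h′(0) = -4, h′′(0) = 69.

f: a_k = -2, -2, -2, -2, -2, -2, …
g: a_k = 0, -9, 0, 27/2, 0, -243/40, …
f+g: L₀ = lclm(L_f,L_g), ord ≤ 1+2.
Differentiate: ansatz ord ≤ ord L₀ ⇒ L.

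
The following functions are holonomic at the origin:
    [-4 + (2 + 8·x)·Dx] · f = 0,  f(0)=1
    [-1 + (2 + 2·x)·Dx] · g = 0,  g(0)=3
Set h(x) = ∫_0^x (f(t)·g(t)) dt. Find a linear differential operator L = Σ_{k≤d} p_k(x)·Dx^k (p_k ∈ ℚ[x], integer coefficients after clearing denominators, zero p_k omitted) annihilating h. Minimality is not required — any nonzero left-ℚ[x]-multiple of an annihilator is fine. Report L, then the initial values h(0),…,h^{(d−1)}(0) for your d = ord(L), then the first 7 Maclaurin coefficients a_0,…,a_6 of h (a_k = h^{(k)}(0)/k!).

L = (-5 - 8·x)·Dx + (2 + 10·x + 8·x^2)·Dx^2  (order 2).
h: a_k = 0, 3, 15/4, -9/8, 135/64, -2943/640, 5715/512, …
ICs: h(0) = 0, h′(0) = 3.

f: a_k = 1, 2, -2, 4, -10, 28, -84, …
g: a_k = 3, 3/2, -3/8, 3/16, -15/128, 21/256, -63/1024, …
Sym-product of L_f,L_g gives L₀ (≤ ord 1).
h=∫₀ˣh₀: take L = L₀·Dx.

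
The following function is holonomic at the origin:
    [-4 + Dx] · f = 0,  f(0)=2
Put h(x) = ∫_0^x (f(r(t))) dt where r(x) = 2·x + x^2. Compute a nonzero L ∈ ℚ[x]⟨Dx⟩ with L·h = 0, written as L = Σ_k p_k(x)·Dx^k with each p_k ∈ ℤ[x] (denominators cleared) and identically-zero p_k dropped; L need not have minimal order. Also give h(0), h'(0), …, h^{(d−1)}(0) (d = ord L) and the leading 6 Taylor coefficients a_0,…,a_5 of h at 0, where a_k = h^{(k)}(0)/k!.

L = (-8 - 8·x)·Dx + Dx^2  (order 2).
h: a_k = 0, 2, 8, 24, 176/3, 368/3, …
ICs: h(0) = 0, h′(0) = 2.

f: a_k = 2, 8, 16, 64/3, 64/3, 256/15, …
Change of var in L_f (x↦r) gives L₀.
∫: right-multiply L₀ by Dx.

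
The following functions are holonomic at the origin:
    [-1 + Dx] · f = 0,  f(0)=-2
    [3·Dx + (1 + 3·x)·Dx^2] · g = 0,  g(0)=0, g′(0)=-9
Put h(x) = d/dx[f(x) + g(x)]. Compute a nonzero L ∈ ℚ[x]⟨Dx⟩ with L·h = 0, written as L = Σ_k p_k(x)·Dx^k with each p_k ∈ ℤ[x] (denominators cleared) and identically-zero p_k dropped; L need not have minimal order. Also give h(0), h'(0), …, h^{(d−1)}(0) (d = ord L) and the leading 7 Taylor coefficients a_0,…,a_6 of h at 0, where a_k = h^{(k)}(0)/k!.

L = (-21 - 9·x) + (17 - 6·x - 9·x^2)·Dx + (4 + 15·x + 9·x^2)·Dx^2  (order 2).
h: a_k = -11, 25, -82, 728/3, -8749/12, 131219/60, -2361961/360, …
ICs: h(0) = -11, h′(0) = 25.

f: a_k = -2, -2, -1, -1/3, -1/12, -1/60, -1/360, …
g: a_k = 0, -9, 27/2, -27, 243/4, -729/5, 729/2, …
f+g: L₀ = lclm(L_f,L_g), ord ≤ 1+2.
h=h₀': d/dx-closure on L₀ ⇒ L.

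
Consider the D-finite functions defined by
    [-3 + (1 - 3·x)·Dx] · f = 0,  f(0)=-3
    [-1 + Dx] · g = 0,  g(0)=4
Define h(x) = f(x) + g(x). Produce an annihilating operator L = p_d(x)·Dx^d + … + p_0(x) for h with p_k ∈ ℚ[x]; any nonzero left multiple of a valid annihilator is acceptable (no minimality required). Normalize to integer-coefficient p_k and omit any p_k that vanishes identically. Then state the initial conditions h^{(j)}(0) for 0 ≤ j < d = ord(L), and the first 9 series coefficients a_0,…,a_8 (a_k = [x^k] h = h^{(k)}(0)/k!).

f: a_k = -3, -9, -27, -81, -243, -729, -2187, -6561, -19683, …
g: a_k = 4, 4, 2, 2/3, 1/6, 1/30, 1/180, 1/1260, 1/10080, …
h₀=f+g: left-lcm gives L₀, ord ≤ 2.
L = (-15 - 9·x) + (17 + 6·x - 9·x^2)·Dx + (-2 + 3·x + 9·x^2)·Dx^2  (order 2).
h: a_k = 1, -5, -25, -241/3, -1457/6, -21869/30, -393659/180, -8266859/1260, -198404639/10080, …
ICs: h(0) = 1, h′(0) = -5.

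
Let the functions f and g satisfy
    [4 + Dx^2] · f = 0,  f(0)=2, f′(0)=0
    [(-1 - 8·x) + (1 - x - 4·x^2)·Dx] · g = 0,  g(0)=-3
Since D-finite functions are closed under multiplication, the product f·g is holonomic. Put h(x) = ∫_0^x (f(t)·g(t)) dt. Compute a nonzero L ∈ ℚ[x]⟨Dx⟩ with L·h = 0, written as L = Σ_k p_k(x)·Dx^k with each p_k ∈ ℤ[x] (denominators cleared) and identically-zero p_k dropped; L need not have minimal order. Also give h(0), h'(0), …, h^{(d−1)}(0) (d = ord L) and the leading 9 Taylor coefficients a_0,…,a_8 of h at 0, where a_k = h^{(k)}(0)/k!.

f: a_k = 2, 0, -4, 0, 4/3, 0, -8/45, 0, 4/315, …
g: a_k = -3, -3, -15, -27, -87, -195, -543, -1323, -3495, …
Product ⇒ symmetric product L₀, ord ≤ 2.
h=∫h₀ ⇒ L = L₀·Dx.
L = (4 + 4·x + 16·x^2)·Dx + (2 + 16·x)·Dx^2 + (-1 + x + 4·x^2)·Dx^3  (order 3).
h: a_k = 0, -6, -3, -6, -21/2, -118/5, -143/3, -11362/105, -14261/60, …
ICs: h(0) = 0, h′(0) = -6, h′′(0) = -6.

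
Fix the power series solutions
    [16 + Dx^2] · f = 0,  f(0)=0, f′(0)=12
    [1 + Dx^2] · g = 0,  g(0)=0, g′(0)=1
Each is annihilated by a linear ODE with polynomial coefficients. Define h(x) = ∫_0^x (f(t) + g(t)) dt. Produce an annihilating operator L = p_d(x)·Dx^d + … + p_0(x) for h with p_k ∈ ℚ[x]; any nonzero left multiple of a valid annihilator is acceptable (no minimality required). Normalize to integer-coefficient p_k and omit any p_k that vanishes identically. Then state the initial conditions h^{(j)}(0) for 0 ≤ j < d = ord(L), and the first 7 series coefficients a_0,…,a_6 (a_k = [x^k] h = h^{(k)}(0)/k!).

L = 16·Dx + 17·Dx^3 + Dx^5  (order 5).
h: a_k = 0, 0, 13/2, 0, -193/24, 0, 3073/720, …
ICs: h(0) = 0, h′(0) = 0, h′′(0) = 13, h′′′(0) = 0, h′′′′(0) = -193.

f: a_k = 0, 12, 0, -32, 0, 128/5, 0, …
g: a_k = 0, 1, 0, -1/6, 0, 1/120, 0, …
h₀=f+g: left-lcm gives L₀, ord ≤ 4.
h=∫₀ˣh₀: take L = L₀·Dx.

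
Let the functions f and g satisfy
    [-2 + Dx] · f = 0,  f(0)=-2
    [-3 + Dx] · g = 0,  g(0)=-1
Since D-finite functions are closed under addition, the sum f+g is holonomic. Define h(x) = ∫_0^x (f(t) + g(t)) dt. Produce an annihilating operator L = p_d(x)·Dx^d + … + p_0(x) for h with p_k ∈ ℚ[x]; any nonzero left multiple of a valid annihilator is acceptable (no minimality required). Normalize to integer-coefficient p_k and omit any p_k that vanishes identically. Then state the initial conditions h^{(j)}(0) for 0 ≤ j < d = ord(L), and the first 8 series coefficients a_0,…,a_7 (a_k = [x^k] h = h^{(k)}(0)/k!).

L = 6·Dx - 5·Dx^2 + Dx^3  (order 3).
h: a_k = 0, -3, -7/2, -17/6, -43/24, -113/120, -307/720, -857/5040, …
ICs: h(0) = 0, h′(0) = -3, h′′(0) = -7.

f: a_k = -2, -4, -4, -8/3, -4/3, -8/15, -8/45, -16/315, …
g: a_k = -1, -3, -9/2, -9/2, -27/8, -81/40, -81/80, -243/560, …
Weyl lclm of L_f,L_g ⇒ L₀ (ord ≤ 2).
∫: right-multiply L₀ by Dx.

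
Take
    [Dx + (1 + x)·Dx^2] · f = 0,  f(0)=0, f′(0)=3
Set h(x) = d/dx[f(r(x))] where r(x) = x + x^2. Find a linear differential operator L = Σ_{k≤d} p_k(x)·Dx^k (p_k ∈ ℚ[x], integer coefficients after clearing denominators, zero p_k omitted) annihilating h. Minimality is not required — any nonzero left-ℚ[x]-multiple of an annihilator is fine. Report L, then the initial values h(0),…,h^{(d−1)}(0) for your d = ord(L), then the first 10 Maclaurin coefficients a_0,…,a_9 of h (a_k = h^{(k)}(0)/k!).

f: a_k = 0, 3, -3/2, 1, -3/4, 3/5, -1/2, 3/7, -3/8, 1/3, …
Change of var in L_f (x↦r) gives L₀.
h₀' ⇒ L via d/dx closure of L₀.
L = (-1 + 2·x + 2·x^2) + (1 + 3·x + 3·x^2 + 2·x^3)·Dx  (order 1).
h: a_k = 3, 3, -6, 3, 3, -6, 3, 3, -6, 3, …
ICs: h(0) = 3.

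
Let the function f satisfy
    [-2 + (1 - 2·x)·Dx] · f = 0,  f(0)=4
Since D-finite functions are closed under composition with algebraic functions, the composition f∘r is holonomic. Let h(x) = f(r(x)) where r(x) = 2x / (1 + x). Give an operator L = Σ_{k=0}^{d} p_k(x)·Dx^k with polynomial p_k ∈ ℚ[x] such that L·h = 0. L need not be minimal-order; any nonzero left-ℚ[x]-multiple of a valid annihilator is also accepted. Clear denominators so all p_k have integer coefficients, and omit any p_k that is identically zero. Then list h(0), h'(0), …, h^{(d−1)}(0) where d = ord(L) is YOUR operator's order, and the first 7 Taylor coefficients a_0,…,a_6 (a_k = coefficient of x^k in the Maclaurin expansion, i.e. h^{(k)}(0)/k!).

f: a_k = 4, 8, 16, 32, 64, 128, 256, …
Substitute x→r, Dx→(1/r')Dx; clear ⇒ L₀.
L = 4 + (-1 + 2·x + 3·x^2)·Dx  (order 1).
h: a_k = 4, 16, 48, 144, 432, 1296, 3888, …
ICs: h(0) = 4.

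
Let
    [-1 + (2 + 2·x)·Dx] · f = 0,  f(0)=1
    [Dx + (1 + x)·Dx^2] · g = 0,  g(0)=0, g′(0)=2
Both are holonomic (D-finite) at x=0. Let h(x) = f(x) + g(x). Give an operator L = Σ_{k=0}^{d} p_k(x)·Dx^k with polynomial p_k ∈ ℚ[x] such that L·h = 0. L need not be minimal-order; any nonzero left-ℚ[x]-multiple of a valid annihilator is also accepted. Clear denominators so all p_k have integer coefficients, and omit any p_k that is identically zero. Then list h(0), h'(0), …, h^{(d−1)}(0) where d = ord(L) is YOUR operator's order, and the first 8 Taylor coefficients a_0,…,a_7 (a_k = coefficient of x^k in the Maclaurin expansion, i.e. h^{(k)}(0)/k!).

L = Dx + (5 + 5·x)·Dx^2 + (2 + 4·x + 2·x^2)·Dx^3  (order 3).
h: a_k = 1, 5/2, -9/8, 35/48, -69/128, 547/1280, -1087/3072, 4327/14336, …
ICs: h(0) = 1, h′(0) = 5/2, h′′(0) = -9/4.

f: a_k = 1, 1/2, -1/8, 1/16, -5/128, 7/256, -21/1024, 33/2048, …
g: a_k = 0, 2, -1, 2/3, -1/2, 2/5, -1/3, 2/7, …
L₀ := lclm(L_f,L_g); ord L₀ ≤ 1+2.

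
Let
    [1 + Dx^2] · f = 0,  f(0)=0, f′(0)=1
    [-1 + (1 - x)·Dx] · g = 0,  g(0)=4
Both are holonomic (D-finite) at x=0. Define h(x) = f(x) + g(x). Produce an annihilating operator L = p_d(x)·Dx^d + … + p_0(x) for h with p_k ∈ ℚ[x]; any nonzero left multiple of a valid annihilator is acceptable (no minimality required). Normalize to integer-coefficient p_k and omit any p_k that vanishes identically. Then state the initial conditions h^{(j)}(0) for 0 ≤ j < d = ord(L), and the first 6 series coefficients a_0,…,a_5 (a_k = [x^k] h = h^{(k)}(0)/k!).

L = (-7 + 2·x - x^2) + (3 - 5·x + 3·x^2 - x^3)·Dx + (-7 + 2·x - x^2)·Dx^2 + (3 - 5·x + 3·x^2 - x^3)·Dx^3  (order 3).
h: a_k = 4, 5, 4, 23/6, 4, 481/120, …
ICs: h(0) = 4, h′(0) = 5, h′′(0) = 8.

f: a_k = 0, 1, 0, -1/6, 0, 1/120, …
g: a_k = 4, 4, 4, 4, 4, 4, …
Weyl lclm of L_f,L_g ⇒ L₀ (ord ≤ 3).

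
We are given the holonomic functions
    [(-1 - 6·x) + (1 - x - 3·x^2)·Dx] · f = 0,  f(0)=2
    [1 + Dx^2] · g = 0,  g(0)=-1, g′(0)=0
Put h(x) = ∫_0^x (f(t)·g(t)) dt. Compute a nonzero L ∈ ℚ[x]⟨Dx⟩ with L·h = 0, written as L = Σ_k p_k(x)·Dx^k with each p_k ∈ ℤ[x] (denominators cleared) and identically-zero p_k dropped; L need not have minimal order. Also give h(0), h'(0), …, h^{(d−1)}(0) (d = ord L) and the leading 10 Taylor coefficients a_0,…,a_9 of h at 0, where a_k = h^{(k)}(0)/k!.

f: a_k = 2, 2, 8, 14, 38, 80, 194, 434, 1016, 2318, …
g: a_k = -1, 0, 1/2, 0, -1/24, 0, 1/720, 0, -1/40320, 0, …
Product ⇒ symmetric product L₀, ord ≤ 2.
h=∫h₀ ⇒ L = L₀·Dx.
L = (5 + x + 3·x^2)·Dx + (2 + 12·x)·Dx^2 + (-1 + x + 3·x^2)·Dx^3  (order 3).
h: a_k = 0, -2, -1, -7/3, -13/4, -409/60, -877/72, -9017/360, -142049/2880, -18558737/181440, …
ICs: h(0) = 0, h′(0) = -2, h′′(0) = -2.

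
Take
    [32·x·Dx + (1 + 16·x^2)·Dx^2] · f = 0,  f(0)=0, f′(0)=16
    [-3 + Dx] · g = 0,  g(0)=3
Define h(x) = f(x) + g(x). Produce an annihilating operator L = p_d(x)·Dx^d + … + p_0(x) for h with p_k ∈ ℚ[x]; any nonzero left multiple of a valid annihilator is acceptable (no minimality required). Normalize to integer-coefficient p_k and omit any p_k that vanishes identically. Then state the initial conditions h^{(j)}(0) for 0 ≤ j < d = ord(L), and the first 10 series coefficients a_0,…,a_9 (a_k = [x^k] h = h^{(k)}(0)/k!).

L = (96 - 288·x - 4608·x^2 - 4608·x^3)·Dx + (-41 + 1248·x^2 - 2304·x^4)·Dx^2 + (3 + 32·x + 96·x^2 + 512·x^3 + 768·x^4)·Dx^3  (order 3).
h: a_k = 3, 25, 27/2, -431/6, 81/8, 33011/40, 243/80, -5242151/560, 2187/4480, 4697627041/40320, …
ICs: h(0) = 3, h′(0) = 25, h′′(0) = 27.

f: a_k = 0, 16, 0, -256/3, 0, 4096/5, 0, -65536/7, 0, 1048576/9, …
g: a_k = 3, 9, 27/2, 27/2, 81/8, 243/40, 243/80, 729/560, 2187/4480, 729/4480, …
f+g: L₀ = lclm(L_f,L_g), ord ≤ 2+1.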